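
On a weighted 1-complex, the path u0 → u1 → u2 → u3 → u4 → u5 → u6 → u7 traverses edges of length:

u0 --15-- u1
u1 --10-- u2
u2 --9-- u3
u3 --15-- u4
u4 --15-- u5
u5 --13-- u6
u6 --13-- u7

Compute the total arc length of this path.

Arc length = 15 + 10 + 9 + 15 + 15 + 13 + 13 = 90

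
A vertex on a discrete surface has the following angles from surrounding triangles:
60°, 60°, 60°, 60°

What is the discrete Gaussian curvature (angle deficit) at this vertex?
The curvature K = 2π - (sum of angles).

Sum of angles = 240°. K = 360° - 240° = 120°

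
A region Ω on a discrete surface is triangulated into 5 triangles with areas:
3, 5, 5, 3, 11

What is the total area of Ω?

3 + 5 + 5 + 3 + 11 = 27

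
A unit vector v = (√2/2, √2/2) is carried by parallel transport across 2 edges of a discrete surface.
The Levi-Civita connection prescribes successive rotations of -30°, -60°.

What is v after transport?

Total rotation: (-30°) + (-60°) = -90°. Final vector: (0.7071, -0.7071)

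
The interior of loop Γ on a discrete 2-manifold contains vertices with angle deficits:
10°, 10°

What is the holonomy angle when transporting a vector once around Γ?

Holonomy = total enclosed curvature = 10° + 10° = 20°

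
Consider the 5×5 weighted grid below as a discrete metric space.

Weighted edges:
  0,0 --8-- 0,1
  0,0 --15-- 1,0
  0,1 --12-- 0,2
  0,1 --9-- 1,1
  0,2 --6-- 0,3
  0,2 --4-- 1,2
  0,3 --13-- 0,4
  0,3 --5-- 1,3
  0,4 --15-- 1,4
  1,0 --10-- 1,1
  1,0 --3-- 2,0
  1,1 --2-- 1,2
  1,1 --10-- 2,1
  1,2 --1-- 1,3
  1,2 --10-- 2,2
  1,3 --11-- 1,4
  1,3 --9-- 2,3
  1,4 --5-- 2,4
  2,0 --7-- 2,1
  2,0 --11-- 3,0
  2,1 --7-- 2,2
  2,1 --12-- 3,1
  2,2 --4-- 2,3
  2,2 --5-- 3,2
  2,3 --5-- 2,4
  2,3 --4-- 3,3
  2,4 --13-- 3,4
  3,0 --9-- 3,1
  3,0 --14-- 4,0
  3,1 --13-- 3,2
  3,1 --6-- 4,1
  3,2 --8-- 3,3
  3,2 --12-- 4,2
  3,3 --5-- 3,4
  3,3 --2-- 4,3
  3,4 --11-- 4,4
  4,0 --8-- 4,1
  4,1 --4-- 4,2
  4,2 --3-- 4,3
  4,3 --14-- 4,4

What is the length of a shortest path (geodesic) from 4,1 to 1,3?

Shortest path: 4,1 → 4,2 → 4,3 → 3,3 → 2,3 → 1,3, total weight = 22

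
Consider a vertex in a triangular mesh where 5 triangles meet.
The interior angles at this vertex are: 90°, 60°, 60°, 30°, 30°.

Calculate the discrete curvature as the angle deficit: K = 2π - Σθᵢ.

Sum of angles = 270°. K = 360° - 270° = 90° = π/2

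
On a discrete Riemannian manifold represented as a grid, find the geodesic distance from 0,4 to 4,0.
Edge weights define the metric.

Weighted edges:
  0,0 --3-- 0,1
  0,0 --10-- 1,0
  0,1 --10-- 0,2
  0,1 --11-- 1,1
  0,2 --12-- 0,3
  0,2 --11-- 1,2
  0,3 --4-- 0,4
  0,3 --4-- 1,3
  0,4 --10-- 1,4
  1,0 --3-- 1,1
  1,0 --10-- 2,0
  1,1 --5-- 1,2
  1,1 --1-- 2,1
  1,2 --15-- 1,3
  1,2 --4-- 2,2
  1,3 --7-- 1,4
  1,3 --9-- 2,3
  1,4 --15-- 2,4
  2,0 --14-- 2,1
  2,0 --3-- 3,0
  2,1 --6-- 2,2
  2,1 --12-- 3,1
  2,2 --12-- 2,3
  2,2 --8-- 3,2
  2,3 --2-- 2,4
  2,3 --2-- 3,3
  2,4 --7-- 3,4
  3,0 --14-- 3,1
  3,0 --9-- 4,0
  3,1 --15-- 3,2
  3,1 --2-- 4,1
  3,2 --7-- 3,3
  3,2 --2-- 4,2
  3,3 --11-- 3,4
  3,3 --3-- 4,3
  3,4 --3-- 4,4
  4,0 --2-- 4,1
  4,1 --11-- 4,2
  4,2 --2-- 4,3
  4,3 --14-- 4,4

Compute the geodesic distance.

Shortest path: 0,4 → 0,3 → 1,3 → 2,3 → 3,3 → 4,3 → 4,2 → 4,1 → 4,0, total weight = 37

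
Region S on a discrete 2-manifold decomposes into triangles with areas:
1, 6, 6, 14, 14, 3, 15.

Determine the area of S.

1 + 6 + 6 + 14 + 14 + 3 + 15 = 59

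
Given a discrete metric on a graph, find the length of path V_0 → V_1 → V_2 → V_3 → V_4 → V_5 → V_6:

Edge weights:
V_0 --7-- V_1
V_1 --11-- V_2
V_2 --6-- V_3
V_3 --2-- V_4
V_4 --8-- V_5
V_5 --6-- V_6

Arc length = 7 + 11 + 6 + 2 + 8 + 6 = 40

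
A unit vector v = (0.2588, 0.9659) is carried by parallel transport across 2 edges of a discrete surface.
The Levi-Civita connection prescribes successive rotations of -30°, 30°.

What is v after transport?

Total rotation: (-30°) + 30° = 0°. Final vector: (0.2588, 0.9659)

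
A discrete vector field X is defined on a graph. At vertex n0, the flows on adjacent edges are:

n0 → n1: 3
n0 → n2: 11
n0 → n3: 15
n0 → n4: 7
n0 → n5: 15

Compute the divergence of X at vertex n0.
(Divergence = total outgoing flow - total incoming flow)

Divergence = sum of outgoing flows = 3 + 11 + 15 + 7 + 15 = 51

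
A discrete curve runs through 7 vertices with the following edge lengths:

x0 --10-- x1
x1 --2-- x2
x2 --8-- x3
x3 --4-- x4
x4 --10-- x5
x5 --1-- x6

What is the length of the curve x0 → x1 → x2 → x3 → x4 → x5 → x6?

Arc length = 10 + 2 + 8 + 4 + 10 + 1 = 35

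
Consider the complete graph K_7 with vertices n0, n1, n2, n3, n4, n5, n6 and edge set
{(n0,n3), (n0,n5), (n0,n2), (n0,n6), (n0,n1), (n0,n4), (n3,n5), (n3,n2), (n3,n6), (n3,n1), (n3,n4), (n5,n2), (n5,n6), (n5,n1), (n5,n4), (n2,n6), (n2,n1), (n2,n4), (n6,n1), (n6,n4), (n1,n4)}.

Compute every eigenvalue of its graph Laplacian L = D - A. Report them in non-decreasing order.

For the complete graph K_n, L = nI − J (J = all-ones matrix). J has eigenvalues n (once, eigenvector 𝟙) and 0 (multiplicity n−1), so L has eigenvalues 0 (once) and n (multiplicity n−1). Here n = 7: eigenvalue 0 once and 7 with multiplicity 6.
Laplacian eigenvalues (increasing order): [0.0, 7.0, 7.0, 7.0, 7.0, 7.0, 7.0]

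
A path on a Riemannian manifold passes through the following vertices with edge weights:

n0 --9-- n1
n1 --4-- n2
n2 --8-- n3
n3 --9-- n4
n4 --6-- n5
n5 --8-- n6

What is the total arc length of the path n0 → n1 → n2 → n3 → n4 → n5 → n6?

Arc length = 9 + 4 + 8 + 9 + 6 + 8 = 44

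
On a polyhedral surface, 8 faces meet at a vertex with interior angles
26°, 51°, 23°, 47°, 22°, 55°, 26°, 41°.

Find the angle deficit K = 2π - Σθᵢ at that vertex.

Sum of angles = 291°. K = 360° - 291° = 69° = 23π/60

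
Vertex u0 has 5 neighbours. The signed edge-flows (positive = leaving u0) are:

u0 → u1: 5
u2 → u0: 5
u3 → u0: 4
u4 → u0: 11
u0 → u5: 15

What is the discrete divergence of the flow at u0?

Divergence = sum of outgoing flows = 5 + (-5) + (-4) + (-11) + 15 = 0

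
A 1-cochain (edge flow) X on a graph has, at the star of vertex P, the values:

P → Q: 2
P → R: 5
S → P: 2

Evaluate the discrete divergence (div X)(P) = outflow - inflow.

Divergence = sum of outgoing flows = 2 + 5 + (-2) = 5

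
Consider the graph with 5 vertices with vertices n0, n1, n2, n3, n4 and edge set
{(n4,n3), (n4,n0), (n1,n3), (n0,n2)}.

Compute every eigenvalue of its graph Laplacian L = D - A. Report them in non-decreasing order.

Degrees: deg(n0) = 2, deg(n1) = 1, deg(n2) = 1, deg(n3) = 2, deg(n4) = 2.
L = D − A with rows/columns ordered (n0, n1, n2, n3, n4):
  [ 2,  0, -1,  0, -1]
  [ 0,  1,  0, -1,  0]
  [-1,  0,  1,  0,  0]
  [ 0, -1,  0,  2, -1]
  [-1,  0,  0, -1,  2]
Characteristic polynomial: det(λI − L) = λ(λ² − 3λ + 1)(λ² − 5λ + 5).
Roots: λ = 0; (λ² − 3λ + 1) = 0 ⇒ λ = (3 ± √5)/2 ≈ 0.382, 2.618; (λ² − 5λ + 5) = 0 ⇒ λ = (5 ± √5)/2 ≈ 1.382, 3.618.
(Check: the roots sum (with multiplicity) to 8, matching trace L = Σdeg = 2·4 = 8.)
Laplacian eigenvalues (increasing order): [0.0, 0.382, 1.382, 2.618, 3.618]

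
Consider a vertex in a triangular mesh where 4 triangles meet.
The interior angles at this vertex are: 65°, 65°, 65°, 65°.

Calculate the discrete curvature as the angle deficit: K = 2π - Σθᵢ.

Sum of angles = 260°. K = 360° - 260° = 100° = 5π/9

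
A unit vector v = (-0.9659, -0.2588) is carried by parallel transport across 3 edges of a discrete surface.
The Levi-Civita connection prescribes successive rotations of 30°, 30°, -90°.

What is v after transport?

Total rotation: 30° + 30° + (-90°) = -30°. Final vector: (-0.9659, 0.2588)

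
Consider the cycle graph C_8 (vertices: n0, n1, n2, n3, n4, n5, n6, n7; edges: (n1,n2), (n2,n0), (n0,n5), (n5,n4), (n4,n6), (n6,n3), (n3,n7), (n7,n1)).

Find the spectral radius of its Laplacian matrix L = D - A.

The cycle graph C_n has Laplacian eigenvalues λ_k = 2 − 2cos(2πk/n), k = 0, 1, …, n−1. Here n = 8:
k=0: 2 − 2cos(0) = 0.0; k=1: 2 − 2cos(π/4) = 0.5858; k=2: 2 − 2cos(π/2) = 2.0; k=3: 2 − 2cos(3π/4) = 3.4142; k=4: 2 − 2cos(π) = 4.0; k=5: 2 − 2cos(5π/4) = 3.4142; k=6: 2 − 2cos(3π/2) = 2.0; k=7: 2 − 2cos(7π/4) = 0.5858.
Laplacian eigenvalues: [0.0, 0.5858, 0.5858, 2.0, 2.0, 3.4142, 3.4142, 4.0]. Largest eigenvalue (spectral radius) = 4.0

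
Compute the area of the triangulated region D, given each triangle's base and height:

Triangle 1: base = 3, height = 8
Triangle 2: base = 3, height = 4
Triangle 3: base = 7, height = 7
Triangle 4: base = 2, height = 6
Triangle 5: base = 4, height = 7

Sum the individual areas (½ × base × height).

(1/2)×3×8 + (1/2)×3×4 + (1/2)×7×7 + (1/2)×2×6 + (1/2)×4×7 = 62.5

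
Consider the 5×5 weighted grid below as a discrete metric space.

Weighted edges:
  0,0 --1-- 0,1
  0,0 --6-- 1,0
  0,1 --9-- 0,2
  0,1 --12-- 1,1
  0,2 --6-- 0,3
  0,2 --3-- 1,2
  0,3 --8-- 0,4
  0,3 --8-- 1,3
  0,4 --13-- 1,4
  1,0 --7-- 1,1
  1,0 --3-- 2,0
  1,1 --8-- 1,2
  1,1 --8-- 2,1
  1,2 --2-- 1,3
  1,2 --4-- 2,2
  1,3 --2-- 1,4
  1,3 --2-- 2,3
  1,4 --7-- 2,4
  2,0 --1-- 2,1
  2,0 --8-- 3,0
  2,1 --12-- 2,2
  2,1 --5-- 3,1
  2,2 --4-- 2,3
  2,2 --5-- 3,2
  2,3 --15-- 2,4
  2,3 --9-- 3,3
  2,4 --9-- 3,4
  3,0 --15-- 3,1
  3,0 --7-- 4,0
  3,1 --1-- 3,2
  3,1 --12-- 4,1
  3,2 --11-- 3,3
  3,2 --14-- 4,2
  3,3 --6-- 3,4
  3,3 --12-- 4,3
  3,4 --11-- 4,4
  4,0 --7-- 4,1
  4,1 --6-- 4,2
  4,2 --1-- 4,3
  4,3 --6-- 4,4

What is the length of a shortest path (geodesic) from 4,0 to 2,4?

Shortest path: 4,0 → 4,1 → 4,2 → 4,3 → 4,4 → 3,4 → 2,4, total weight = 40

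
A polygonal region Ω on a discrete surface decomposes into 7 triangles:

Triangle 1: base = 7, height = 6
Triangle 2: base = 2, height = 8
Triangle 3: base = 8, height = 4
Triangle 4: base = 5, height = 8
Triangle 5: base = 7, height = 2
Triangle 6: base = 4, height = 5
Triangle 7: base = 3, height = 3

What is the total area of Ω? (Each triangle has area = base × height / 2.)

(1/2)×7×6 + (1/2)×2×8 + (1/2)×8×4 + (1/2)×5×8 + (1/2)×7×2 + (1/2)×4×5 + (1/2)×3×3 = 86.5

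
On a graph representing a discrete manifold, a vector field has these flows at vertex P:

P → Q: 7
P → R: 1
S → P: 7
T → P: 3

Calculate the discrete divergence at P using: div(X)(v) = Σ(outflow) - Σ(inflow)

Divergence = sum of outgoing flows = 7 + 1 + (-7) + (-3) = -2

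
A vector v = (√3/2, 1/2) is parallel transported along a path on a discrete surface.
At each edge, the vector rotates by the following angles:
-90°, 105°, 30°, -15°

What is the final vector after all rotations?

Total rotation: (-90°) + 105° + 30° + (-15°) = 30°. Final vector: (0.5000, 0.8660)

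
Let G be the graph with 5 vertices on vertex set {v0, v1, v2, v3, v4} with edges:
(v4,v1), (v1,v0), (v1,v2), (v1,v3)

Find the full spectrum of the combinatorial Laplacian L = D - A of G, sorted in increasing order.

Degrees: deg(v0) = 1, deg(v1) = 4, deg(v2) = 1, deg(v3) = 1, deg(v4) = 1.
L = D − A with rows/columns ordered (v0, v1, v2, v3, v4):
  [ 1, -1,  0,  0,  0]
  [-1,  4, -1, -1, -1]
  [ 0, -1,  1,  0,  0]
  [ 0, -1,  0,  1,  0]
  [ 0, -1,  0,  0,  1]
Characteristic polynomial: det(λI − L) = λ(λ − 1)³(λ − 5).
Roots: λ = 0; (λ − 1) = 0 ⇒ λ = 1 (multiplicity 3); (λ − 5) = 0 ⇒ λ = 5.
(Check: the roots sum (with multiplicity) to 8, matching trace L = Σdeg = 2·4 = 8.)
Laplacian eigenvalues (increasing order): [0.0, 1.0, 1.0, 1.0, 5.0]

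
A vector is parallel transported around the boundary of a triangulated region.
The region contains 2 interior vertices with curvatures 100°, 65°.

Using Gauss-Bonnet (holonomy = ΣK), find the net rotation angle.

Holonomy = total enclosed curvature = 100° + 65° = 165°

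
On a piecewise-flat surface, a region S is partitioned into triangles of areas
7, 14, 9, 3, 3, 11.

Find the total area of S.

7 + 14 + 9 + 3 + 3 + 11 = 47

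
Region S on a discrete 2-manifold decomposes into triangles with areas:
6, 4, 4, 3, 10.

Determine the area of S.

6 + 4 + 4 + 3 + 10 = 27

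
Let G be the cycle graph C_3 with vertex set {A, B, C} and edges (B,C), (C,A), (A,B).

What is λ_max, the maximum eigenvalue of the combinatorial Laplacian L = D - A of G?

The cycle graph C_n has Laplacian eigenvalues λ_k = 2 − 2cos(2πk/n), k = 0, 1, …, n−1. Here n = 3:
k=0: 2 − 2cos(0) = 0.0; k=1: 2 − 2cos(2π/3) = 3.0; k=2: 2 − 2cos(4π/3) = 3.0.
Laplacian eigenvalues: [0.0, 3.0, 3.0]. Largest eigenvalue (spectral radius) = 3.0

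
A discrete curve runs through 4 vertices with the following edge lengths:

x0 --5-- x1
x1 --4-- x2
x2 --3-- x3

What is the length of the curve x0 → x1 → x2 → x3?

Arc length = 5 + 4 + 3 = 12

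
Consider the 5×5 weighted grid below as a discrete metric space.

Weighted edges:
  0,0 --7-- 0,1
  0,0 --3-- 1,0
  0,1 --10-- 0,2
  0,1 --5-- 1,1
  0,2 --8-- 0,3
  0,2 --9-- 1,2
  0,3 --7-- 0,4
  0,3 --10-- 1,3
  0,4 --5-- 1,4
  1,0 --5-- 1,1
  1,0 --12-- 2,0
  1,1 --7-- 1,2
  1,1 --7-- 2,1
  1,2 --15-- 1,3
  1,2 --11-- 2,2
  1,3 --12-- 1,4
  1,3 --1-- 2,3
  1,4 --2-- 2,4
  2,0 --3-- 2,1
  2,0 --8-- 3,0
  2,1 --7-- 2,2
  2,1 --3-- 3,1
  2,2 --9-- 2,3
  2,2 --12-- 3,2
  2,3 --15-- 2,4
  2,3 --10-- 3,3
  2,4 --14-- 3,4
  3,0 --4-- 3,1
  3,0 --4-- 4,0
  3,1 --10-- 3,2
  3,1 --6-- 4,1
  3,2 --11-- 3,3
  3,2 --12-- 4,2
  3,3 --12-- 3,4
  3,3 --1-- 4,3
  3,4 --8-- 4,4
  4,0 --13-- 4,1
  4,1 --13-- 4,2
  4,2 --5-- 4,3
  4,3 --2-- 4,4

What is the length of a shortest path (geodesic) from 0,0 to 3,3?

Shortest path: 0,0 → 1,0 → 1,1 → 2,1 → 3,1 → 3,2 → 3,3, total weight = 39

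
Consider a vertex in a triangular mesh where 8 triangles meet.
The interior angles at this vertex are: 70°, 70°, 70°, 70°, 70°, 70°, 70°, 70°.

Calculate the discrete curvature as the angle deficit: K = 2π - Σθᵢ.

Sum of angles = 560°. K = 360° - 560° = -200°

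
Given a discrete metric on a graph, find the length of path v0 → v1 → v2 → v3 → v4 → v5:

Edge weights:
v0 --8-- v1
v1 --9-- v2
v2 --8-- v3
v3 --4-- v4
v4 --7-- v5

Arc length = 8 + 9 + 8 + 4 + 7 = 36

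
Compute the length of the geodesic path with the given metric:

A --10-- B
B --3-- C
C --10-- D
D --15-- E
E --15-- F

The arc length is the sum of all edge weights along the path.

Arc length = 10 + 3 + 10 + 15 + 15 = 53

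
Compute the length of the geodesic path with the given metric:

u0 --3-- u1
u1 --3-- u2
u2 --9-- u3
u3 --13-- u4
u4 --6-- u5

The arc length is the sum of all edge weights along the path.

Arc length = 3 + 3 + 9 + 13 + 6 = 34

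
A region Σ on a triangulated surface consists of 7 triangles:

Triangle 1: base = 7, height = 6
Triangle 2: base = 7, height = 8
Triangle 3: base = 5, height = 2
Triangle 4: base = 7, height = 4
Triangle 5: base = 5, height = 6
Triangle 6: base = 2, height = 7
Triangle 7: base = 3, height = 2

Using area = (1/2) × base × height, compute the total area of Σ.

(1/2)×7×6 + (1/2)×7×8 + (1/2)×5×2 + (1/2)×7×4 + (1/2)×5×6 + (1/2)×2×7 + (1/2)×3×2 = 93.0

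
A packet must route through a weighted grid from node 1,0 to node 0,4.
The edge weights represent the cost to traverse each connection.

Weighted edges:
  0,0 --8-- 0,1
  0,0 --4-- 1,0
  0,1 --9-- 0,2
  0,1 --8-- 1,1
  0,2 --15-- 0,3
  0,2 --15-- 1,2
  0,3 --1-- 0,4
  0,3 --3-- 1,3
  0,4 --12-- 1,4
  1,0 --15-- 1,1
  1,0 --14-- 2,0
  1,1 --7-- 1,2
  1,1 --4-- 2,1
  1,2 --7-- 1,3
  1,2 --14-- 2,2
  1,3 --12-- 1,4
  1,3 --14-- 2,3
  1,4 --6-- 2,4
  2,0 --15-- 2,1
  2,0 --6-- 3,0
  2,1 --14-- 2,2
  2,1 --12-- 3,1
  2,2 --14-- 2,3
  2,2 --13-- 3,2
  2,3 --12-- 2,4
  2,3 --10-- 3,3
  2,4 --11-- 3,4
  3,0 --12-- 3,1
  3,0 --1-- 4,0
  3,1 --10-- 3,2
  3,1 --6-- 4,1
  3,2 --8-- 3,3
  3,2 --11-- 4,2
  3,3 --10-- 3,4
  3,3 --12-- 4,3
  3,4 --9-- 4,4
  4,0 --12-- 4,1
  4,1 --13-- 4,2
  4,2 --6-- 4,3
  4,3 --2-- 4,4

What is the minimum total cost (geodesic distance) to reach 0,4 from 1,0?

Shortest path: 1,0 → 1,1 → 1,2 → 1,3 → 0,3 → 0,4, total weight = 33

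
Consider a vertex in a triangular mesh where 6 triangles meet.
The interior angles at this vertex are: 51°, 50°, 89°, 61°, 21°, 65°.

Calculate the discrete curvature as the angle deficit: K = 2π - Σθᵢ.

Sum of angles = 337°. K = 360° - 337° = 23° = 23π/180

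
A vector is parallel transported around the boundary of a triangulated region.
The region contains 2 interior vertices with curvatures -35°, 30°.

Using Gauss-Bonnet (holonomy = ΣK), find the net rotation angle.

Holonomy = total enclosed curvature = (-35°) + 30° = -5°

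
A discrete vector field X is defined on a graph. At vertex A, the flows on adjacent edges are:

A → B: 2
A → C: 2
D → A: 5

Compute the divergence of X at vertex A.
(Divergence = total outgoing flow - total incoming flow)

Divergence = sum of outgoing flows = 2 + 2 + (-5) = -1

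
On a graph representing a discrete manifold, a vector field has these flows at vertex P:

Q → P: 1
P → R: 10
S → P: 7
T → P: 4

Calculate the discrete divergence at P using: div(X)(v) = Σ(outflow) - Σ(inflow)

Divergence = sum of outgoing flows = (-1) + 10 + (-7) + (-4) = -2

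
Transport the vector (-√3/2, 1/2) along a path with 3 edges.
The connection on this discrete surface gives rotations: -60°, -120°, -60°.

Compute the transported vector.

Total rotation: (-60°) + (-120°) + (-60°) = -240° ≡ 120° (mod 360°). Final vector: (0, -1)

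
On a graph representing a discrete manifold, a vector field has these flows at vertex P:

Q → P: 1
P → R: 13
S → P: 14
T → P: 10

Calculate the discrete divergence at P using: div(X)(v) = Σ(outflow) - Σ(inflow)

Divergence = sum of outgoing flows = (-1) + 13 + (-14) + (-10) = -12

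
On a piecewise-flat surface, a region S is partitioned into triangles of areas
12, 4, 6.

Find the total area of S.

12 + 4 + 6 = 22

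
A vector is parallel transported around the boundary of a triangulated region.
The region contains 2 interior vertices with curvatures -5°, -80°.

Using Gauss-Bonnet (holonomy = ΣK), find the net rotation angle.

Holonomy = total enclosed curvature = (-5°) + (-80°) = -85°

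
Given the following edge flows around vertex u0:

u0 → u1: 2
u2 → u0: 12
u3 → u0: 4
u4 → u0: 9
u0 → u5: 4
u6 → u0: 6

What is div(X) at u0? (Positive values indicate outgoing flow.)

Divergence = sum of outgoing flows = 2 + (-12) + (-4) + (-9) + 4 + (-6) = -25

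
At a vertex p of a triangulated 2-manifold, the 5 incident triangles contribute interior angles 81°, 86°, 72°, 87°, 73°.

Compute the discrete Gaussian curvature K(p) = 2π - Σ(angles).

Sum of angles = 399°. K = 360° - 399° = -39° = -13π/60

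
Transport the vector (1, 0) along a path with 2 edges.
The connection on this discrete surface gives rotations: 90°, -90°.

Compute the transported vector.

Total rotation: 90° + (-90°) = 0°. Final vector: (1, 0)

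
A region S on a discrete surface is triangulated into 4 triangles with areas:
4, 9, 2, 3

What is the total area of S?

4 + 9 + 2 + 3 = 18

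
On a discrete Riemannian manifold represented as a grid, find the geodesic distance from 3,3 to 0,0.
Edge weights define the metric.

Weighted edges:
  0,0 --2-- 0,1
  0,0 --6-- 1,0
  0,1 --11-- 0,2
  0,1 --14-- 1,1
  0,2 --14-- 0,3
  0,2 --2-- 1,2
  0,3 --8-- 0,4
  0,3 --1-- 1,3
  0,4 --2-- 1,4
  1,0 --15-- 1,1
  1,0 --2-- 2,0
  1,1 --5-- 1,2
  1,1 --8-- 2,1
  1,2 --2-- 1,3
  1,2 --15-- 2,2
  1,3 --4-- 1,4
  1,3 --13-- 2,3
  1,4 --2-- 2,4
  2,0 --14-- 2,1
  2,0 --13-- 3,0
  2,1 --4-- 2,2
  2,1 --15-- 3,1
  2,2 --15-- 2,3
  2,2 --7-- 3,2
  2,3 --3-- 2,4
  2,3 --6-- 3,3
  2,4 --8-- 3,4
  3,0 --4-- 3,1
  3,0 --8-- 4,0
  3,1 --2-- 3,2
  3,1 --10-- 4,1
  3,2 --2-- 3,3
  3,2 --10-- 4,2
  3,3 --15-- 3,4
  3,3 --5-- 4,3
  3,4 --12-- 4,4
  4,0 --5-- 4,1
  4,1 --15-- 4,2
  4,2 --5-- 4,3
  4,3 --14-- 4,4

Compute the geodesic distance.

Shortest path: 3,3 → 3,2 → 3,1 → 3,0 → 2,0 → 1,0 → 0,0, total weight = 29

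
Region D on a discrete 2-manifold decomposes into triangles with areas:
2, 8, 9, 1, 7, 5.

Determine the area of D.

2 + 8 + 9 + 1 + 7 + 5 = 32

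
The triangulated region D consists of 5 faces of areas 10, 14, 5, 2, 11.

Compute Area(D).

10 + 14 + 5 + 2 + 11 = 42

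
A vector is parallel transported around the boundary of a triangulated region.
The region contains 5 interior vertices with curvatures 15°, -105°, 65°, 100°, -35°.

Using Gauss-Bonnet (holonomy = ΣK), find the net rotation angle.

Holonomy = total enclosed curvature = 15° + (-105°) + 65° + 100° + (-35°) = 40°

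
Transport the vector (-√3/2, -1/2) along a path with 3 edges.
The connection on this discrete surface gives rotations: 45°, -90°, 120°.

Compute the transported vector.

Total rotation: 45° + (-90°) + 120° = 75°. Final vector: (0.2588, -0.9659)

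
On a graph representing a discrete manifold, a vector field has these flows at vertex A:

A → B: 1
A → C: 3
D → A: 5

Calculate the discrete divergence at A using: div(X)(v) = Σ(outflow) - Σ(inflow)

Divergence = sum of outgoing flows = 1 + 3 + (-5) = -1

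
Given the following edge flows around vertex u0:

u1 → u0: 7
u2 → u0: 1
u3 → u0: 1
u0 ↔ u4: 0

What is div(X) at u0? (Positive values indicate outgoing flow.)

Divergence = sum of outgoing flows = (-7) + (-1) + (-1) + 0 = -9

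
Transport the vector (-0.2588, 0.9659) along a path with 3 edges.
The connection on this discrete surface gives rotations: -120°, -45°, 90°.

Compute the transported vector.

Total rotation: (-120°) + (-45°) + 90° = -75°. Final vector: (0.8660, 0.5000)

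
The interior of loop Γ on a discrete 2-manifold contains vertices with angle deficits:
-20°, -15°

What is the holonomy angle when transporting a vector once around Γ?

Holonomy = total enclosed curvature = (-20°) + (-15°) = -35°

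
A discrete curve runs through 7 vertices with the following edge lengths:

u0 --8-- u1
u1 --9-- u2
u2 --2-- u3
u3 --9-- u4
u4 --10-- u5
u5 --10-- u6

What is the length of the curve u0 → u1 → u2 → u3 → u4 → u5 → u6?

Arc length = 8 + 9 + 2 + 9 + 10 + 10 = 48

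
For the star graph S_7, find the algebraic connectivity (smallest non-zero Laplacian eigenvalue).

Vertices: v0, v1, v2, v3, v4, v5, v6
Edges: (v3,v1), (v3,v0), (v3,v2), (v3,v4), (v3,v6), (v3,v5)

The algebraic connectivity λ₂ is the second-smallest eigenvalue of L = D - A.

The star S_7 is the complete bipartite graph K_{1,6} (one hub of degree 6, 6 leaves of degree 1). The Laplacian spectrum of K_{p,q} is 0, p (multiplicity q−1), q (multiplicity p−1), p+q. With p = 1, q = 6: 0 once, 1 with multiplicity 5, and 7 once. (Check: trace L = sum of degrees = 12 = 5·1 + 7.)
Laplacian eigenvalues: [0.0, 1.0, 1.0, 1.0, 1.0, 1.0, 7.0]. Algebraic connectivity (smallest non-zero eigenvalue) = 1.0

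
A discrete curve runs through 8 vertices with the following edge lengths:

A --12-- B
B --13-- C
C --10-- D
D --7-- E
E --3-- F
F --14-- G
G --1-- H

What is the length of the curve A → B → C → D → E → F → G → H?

Arc length = 12 + 13 + 10 + 7 + 3 + 14 + 1 = 60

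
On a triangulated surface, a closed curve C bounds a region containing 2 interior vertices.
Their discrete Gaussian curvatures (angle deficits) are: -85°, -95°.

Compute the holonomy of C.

Holonomy = total enclosed curvature = (-85°) + (-95°) = -180°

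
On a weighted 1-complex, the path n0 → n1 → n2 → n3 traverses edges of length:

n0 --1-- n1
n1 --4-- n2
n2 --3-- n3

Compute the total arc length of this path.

Arc length = 1 + 4 + 3 = 8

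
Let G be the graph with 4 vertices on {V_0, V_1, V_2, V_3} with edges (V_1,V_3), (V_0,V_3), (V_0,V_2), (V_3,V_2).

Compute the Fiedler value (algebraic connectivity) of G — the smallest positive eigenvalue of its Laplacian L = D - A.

Degrees: deg(V_0) = 2, deg(V_1) = 1, deg(V_2) = 2, deg(V_3) = 3.
L = D − A with rows/columns ordered (V_0, V_1, V_2, V_3):
  [ 2,  0, -1, -1]
  [ 0,  1,  0, -1]
  [-1,  0,  2, -1]
  [-1, -1, -1,  3]
Characteristic polynomial: det(λI − L) = λ(λ − 1)(λ − 3)(λ − 4).
Roots: λ = 0; (λ − 1) = 0 ⇒ λ = 1; (λ − 3) = 0 ⇒ λ = 3; (λ − 4) = 0 ⇒ λ = 4.
(Check: the roots sum (with multiplicity) to 8, matching trace L = Σdeg = 2·4 = 8.)
Laplacian eigenvalues: [0.0, 1.0, 3.0, 4.0]. Algebraic connectivity (smallest non-zero eigenvalue) = 1.0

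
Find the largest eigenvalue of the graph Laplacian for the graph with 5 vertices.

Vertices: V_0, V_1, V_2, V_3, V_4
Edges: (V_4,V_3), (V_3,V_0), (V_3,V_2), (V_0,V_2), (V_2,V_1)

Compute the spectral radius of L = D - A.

Degrees: deg(V_0) = 2, deg(V_1) = 1, deg(V_2) = 3, deg(V_3) = 3, deg(V_4) = 1.
L = D − A with rows/columns ordered (V_0, V_1, V_2, V_3, V_4):
  [ 2,  0, -1, -1,  0]
  [ 0,  1, -1,  0,  0]
  [-1, -1,  3, -1,  0]
  [-1,  0, -1,  3, -1]
  [ 0,  0,  0, -1,  1]
Characteristic polynomial: det(λI − L) = λ(λ² − 5λ + 3)(λ² − 5λ + 5).
Roots: λ = 0; (λ² − 5λ + 3) = 0 ⇒ λ = (5 ± √13)/2 ≈ 0.6972, 4.3028; (λ² − 5λ + 5) = 0 ⇒ λ = (5 ± √5)/2 ≈ 1.382, 3.618.
(Check: the roots sum (with multiplicity) to 10, matching trace L = Σdeg = 2·5 = 10.)
Laplacian eigenvalues: [0.0, 0.6972, 1.382, 3.618, 4.3028]. Largest eigenvalue (spectral radius) = 4.3028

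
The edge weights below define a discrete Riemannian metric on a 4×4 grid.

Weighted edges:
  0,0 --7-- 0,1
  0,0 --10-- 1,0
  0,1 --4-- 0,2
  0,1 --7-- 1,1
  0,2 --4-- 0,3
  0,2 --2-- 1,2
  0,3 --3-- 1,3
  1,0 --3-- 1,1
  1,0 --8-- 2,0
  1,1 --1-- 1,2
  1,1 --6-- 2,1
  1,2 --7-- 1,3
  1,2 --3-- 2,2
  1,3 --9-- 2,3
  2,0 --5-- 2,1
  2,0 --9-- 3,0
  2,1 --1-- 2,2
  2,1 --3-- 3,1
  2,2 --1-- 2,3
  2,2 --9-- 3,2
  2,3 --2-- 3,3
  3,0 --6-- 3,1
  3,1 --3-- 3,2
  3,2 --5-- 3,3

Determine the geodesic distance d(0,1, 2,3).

Shortest path: 0,1 → 0,2 → 1,2 → 2,2 → 2,3, total weight = 10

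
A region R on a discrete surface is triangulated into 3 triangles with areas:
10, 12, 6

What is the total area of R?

10 + 12 + 6 = 28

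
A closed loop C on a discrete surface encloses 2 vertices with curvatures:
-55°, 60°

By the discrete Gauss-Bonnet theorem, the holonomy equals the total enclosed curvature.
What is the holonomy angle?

Holonomy = total enclosed curvature = (-55°) + 60° = 5°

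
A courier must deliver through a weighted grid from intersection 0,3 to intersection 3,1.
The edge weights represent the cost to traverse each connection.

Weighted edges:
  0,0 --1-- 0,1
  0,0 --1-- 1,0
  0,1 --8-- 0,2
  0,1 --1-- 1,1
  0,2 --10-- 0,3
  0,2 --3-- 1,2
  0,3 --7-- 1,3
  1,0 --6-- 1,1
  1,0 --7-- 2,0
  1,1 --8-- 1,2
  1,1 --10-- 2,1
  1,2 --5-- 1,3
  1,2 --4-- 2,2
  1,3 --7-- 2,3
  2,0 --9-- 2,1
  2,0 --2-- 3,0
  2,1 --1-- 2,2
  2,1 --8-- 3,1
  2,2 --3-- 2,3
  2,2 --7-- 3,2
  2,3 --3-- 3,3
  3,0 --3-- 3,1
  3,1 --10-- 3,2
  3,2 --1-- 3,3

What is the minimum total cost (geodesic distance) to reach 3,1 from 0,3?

Shortest path: 0,3 → 1,3 → 1,2 → 2,2 → 2,1 → 3,1, total weight = 25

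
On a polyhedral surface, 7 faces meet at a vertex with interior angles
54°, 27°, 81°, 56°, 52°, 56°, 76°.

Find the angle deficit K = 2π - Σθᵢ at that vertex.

Sum of angles = 402°. K = 360° - 402° = -42° = -7π/30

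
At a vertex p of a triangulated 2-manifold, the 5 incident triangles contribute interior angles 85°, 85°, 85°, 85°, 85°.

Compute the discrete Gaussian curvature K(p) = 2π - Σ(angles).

Sum of angles = 425°. K = 360° - 425° = -65°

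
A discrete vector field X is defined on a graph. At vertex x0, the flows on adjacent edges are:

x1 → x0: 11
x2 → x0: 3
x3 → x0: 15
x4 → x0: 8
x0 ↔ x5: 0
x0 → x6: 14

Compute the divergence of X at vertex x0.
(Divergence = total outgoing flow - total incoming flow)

Divergence = sum of outgoing flows = (-11) + (-3) + (-15) + (-8) + 0 + 14 = -23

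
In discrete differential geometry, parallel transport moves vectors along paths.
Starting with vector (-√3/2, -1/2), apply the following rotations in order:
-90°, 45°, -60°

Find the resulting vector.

Total rotation: (-90°) + 45° + (-60°) = -105°. Final vector: (-0.2588, 0.9659)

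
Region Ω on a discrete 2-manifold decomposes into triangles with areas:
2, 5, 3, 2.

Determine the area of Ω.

2 + 5 + 3 + 2 = 12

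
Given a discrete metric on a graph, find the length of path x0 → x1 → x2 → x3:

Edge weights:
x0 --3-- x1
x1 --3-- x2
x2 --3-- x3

Arc length = 3 + 3 + 3 = 9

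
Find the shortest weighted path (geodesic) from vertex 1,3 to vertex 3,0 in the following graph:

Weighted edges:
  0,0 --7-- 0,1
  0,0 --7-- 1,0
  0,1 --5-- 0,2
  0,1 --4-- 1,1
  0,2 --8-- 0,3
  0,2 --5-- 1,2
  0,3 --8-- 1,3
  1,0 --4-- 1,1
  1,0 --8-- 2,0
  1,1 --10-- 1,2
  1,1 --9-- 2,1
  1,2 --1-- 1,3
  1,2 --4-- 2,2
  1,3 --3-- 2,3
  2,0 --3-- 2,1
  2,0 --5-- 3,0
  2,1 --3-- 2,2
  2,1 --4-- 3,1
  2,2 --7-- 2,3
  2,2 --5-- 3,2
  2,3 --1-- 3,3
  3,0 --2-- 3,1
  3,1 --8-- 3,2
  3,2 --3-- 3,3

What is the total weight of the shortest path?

Shortest path: 1,3 → 1,2 → 2,2 → 2,1 → 3,1 → 3,0, total weight = 14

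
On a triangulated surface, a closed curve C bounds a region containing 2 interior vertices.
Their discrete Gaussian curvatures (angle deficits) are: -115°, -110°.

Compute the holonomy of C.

Holonomy = total enclosed curvature = (-115°) + (-110°) = -225°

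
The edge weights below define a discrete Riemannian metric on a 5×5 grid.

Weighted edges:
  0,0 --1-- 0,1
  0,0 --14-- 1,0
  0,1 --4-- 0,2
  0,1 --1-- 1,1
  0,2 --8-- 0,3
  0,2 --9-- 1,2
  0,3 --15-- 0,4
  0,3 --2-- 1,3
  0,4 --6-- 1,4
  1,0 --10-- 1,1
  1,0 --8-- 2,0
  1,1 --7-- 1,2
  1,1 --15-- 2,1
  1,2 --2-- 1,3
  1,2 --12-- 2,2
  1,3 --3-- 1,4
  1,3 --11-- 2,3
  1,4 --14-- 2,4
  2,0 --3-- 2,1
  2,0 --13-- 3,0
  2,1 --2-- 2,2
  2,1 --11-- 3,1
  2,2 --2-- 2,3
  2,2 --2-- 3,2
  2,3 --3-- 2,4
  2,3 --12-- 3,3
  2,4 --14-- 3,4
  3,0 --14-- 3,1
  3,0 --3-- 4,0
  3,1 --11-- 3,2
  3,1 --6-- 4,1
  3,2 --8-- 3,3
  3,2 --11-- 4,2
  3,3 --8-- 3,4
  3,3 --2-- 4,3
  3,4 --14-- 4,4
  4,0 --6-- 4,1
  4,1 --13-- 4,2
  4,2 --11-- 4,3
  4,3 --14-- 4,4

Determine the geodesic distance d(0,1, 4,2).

Shortest path: 0,1 → 1,1 → 2,1 → 2,2 → 3,2 → 4,2, total weight = 31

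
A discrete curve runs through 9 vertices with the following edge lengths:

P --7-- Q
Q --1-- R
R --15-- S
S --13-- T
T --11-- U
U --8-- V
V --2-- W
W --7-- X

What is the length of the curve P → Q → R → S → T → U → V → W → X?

Arc length = 7 + 1 + 15 + 13 + 11 + 8 + 2 + 7 = 64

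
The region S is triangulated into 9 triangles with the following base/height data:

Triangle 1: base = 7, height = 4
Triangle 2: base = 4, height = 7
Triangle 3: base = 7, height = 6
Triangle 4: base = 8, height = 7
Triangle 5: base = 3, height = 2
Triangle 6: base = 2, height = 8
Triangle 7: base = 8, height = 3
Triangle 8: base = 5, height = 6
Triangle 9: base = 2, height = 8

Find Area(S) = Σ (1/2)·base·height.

(1/2)×7×4 + (1/2)×4×7 + (1/2)×7×6 + (1/2)×8×7 + (1/2)×3×2 + (1/2)×2×8 + (1/2)×8×3 + (1/2)×5×6 + (1/2)×2×8 = 123.0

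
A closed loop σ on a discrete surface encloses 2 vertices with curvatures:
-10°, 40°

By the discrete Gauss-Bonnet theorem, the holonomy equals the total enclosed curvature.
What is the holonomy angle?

Holonomy = total enclosed curvature = (-10°) + 40° = 30°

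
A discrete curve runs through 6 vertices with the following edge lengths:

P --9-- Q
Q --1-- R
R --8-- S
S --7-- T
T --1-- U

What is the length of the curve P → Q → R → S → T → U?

Arc length = 9 + 1 + 8 + 7 + 1 = 26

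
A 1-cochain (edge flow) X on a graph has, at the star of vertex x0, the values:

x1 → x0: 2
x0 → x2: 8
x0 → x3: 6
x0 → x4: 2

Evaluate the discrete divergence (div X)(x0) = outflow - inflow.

Divergence = sum of outgoing flows = (-2) + 8 + 6 + 2 = 14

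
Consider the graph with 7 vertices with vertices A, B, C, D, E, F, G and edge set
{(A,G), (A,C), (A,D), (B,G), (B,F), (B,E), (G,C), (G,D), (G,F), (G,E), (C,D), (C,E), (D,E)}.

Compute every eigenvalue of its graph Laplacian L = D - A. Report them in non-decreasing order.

Degrees: deg(A) = 3, deg(B) = 3, deg(C) = 4, deg(D) = 4, deg(E) = 4, deg(F) = 2, deg(G) = 6.
L = D − A with rows/columns ordered (A, B, C, D, E, F, G):
  [ 3,  0, -1, -1,  0,  0, -1]
  [ 0,  3,  0,  0, -1, -1, -1]
  [-1,  0,  4, -1, -1,  0, -1]
  [-1,  0, -1,  4, -1,  0, -1]
  [ 0, -1, -1, -1,  4,  0, -1]
  [ 0, -1,  0,  0,  0,  2, -1]
  [-1, -1, -1, -1, -1, -1,  6]
Characteristic polynomial: det(λI − L) = λ(λ² − 7λ + 8)(λ − 3)(λ − 4)(λ − 5)(λ − 7).
Roots: λ = 0; (λ² − 7λ + 8) = 0 ⇒ λ = (7 ± √17)/2 ≈ 1.4384, 5.5616; (λ − 3) = 0 ⇒ λ = 3; (λ − 4) = 0 ⇒ λ = 4; (λ − 5) = 0 ⇒ λ = 5; (λ − 7) = 0 ⇒ λ = 7.
(Check: the roots sum (with multiplicity) to 26, matching trace L = Σdeg = 2·13 = 26.)
Laplacian eigenvalues (increasing order): [0.0, 1.4384, 3.0, 4.0, 5.0, 5.5616, 7.0]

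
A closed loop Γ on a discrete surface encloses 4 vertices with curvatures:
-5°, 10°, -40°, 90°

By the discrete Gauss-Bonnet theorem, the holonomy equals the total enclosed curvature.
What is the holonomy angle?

Holonomy = total enclosed curvature = (-5°) + 10° + (-40°) + 90° = 55°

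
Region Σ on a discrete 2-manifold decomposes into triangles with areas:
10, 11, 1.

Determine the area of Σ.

10 + 11 + 1 = 22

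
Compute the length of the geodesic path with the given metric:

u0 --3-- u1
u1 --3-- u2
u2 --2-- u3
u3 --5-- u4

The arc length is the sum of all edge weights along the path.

Arc length = 3 + 3 + 2 + 5 = 13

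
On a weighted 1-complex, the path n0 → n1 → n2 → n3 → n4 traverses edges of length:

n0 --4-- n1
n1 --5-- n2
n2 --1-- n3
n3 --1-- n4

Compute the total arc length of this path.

Arc length = 4 + 5 + 1 + 1 = 11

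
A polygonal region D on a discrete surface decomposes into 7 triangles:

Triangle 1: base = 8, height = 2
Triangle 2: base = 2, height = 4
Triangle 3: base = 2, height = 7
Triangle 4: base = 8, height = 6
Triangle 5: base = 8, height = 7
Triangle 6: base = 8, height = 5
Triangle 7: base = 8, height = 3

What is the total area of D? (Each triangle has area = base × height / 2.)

(1/2)×8×2 + (1/2)×2×4 + (1/2)×2×7 + (1/2)×8×6 + (1/2)×8×7 + (1/2)×8×5 + (1/2)×8×3 = 103.0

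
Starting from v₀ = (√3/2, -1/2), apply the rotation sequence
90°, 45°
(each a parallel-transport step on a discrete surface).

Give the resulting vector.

Total rotation: 90° + 45° = 135°. Final vector: (-0.2588, 0.9659)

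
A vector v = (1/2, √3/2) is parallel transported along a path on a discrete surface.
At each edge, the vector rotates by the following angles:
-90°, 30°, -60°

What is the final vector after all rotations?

Total rotation: (-90°) + 30° + (-60°) = -120°. Final vector: (0.5000, -0.8660)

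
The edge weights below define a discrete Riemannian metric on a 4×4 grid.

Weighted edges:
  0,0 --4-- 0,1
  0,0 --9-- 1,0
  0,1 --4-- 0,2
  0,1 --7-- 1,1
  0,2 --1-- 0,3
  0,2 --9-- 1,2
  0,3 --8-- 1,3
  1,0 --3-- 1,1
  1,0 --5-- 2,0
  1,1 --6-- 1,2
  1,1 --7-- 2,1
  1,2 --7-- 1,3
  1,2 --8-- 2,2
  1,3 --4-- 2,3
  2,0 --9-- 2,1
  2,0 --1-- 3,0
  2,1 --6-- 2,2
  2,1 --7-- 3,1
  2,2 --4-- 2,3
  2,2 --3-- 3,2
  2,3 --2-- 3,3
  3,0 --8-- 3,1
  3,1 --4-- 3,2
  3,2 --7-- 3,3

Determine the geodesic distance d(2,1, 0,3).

Shortest path: 2,1 → 1,1 → 0,1 → 0,2 → 0,3, total weight = 19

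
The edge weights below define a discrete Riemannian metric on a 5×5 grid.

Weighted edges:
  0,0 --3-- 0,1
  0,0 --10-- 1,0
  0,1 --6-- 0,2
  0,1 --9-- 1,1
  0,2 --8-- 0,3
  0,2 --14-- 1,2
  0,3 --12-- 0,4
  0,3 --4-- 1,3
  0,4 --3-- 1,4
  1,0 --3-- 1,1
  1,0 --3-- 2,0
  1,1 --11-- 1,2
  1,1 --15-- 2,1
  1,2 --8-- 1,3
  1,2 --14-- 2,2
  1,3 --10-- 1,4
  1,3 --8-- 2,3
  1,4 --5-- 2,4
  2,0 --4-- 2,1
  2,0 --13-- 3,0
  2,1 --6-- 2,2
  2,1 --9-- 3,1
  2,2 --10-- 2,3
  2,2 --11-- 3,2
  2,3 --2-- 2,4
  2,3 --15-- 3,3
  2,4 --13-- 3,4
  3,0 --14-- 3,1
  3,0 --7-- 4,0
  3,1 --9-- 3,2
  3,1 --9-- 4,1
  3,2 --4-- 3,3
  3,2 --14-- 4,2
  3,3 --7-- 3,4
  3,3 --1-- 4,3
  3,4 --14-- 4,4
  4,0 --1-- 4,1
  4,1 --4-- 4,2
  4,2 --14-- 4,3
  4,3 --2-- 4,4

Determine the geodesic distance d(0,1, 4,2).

Shortest path: 0,1 → 1,1 → 1,0 → 2,0 → 3,0 → 4,0 → 4,1 → 4,2, total weight = 40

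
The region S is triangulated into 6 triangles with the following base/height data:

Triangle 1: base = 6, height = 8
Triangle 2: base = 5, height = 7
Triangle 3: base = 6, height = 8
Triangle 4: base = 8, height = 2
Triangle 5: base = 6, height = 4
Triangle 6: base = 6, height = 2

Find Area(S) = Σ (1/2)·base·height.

(1/2)×6×8 + (1/2)×5×7 + (1/2)×6×8 + (1/2)×8×2 + (1/2)×6×4 + (1/2)×6×2 = 91.5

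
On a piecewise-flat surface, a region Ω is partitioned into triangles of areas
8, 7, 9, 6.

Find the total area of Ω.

8 + 7 + 9 + 6 = 30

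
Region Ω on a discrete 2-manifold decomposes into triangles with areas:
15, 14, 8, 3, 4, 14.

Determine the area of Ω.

15 + 14 + 8 + 3 + 4 + 14 = 58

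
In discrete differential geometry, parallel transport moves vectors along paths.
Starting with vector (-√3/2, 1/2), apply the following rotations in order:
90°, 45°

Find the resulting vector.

Total rotation: 90° + 45° = 135°. Final vector: (0.2588, -0.9659)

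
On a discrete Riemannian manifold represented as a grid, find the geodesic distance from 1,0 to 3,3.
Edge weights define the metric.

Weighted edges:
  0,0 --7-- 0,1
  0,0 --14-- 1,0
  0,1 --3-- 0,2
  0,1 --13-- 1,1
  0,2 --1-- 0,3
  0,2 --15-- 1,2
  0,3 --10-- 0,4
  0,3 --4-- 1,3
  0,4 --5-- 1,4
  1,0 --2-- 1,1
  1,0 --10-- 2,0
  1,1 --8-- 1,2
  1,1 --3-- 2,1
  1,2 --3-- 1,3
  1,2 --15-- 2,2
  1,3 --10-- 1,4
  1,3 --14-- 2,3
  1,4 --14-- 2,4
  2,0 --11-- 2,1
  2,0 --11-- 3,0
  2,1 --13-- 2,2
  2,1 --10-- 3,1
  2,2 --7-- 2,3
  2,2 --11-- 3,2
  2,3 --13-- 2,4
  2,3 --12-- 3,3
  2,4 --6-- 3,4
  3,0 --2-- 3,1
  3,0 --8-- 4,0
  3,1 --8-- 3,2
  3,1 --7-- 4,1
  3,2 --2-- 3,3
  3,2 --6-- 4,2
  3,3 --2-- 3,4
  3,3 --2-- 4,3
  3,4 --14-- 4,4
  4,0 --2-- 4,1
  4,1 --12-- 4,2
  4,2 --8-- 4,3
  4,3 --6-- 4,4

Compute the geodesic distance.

Shortest path: 1,0 → 1,1 → 2,1 → 3,1 → 3,2 → 3,3, total weight = 25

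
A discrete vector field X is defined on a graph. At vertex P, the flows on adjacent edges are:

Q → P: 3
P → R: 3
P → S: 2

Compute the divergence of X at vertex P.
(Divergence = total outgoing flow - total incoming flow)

Divergence = sum of outgoing flows = (-3) + 3 + 2 = 2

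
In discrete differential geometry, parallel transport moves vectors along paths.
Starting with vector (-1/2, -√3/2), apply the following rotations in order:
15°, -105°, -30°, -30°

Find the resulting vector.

Total rotation: 15° + (-105°) + (-30°) + (-30°) = -150°. Final vector: (0, 1)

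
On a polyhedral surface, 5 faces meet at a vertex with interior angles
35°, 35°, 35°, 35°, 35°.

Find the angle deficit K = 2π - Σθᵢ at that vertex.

Sum of angles = 175°. K = 360° - 175° = 185°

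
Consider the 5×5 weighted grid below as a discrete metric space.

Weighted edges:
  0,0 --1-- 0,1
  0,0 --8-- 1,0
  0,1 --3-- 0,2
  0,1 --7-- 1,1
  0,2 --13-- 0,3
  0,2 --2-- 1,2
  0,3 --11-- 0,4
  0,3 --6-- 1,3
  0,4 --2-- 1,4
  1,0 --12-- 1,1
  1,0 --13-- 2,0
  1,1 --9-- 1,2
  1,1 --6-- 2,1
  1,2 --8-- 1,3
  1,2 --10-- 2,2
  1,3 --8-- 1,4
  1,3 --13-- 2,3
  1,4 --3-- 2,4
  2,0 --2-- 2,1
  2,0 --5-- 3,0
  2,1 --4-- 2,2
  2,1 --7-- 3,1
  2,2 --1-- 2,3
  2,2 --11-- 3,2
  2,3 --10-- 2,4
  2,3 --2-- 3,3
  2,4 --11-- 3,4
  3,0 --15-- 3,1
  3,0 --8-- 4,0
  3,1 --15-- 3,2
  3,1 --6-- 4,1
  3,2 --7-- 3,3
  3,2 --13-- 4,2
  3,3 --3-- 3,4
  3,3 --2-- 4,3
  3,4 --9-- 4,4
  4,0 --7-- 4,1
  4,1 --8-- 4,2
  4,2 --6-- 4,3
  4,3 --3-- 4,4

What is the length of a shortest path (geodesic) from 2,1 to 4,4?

Shortest path: 2,1 → 2,2 → 2,3 → 3,3 → 4,3 → 4,4, total weight = 12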